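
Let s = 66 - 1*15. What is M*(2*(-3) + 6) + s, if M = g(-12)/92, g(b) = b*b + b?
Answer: 51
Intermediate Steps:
s = 51 (s = 66 - 15 = 51)
g(b) = b + b² (g(b) = b² + b = b + b²)
M = 33/23 (M = -12*(1 - 12)/92 = -12*(-11)*(1/92) = 132*(1/92) = 33/23 ≈ 1.4348)
M*(2*(-3) + 6) + s = 33*(2*(-3) + 6)/23 + 51 = 33*(-6 + 6)/23 + 51 = (33/23)*0 + 51 = 0 + 51 = 51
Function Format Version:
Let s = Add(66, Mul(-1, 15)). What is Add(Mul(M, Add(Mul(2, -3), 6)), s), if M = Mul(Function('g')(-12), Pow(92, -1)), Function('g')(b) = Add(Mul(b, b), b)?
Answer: 51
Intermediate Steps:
s = 51 (s = Add(66, -15) = 51)
Function('g')(b) = Add(b, Pow(b, 2)) (Function('g')(b) = Add(Pow(b, 2), b) = Add(b, Pow(b, 2)))
M = Rational(33, 23) (M = Mul(Mul(-12, Add(1, -12)), Pow(92, -1)) = Mul(Mul(-12, -11), Rational(1, 92)) = Mul(132, Rational(1, 92)) = Rational(33, 23) ≈ 1.4348)
Add(Mul(M, Add(Mul(2, -3), 6)), s) = Add(Mul(Rational(33, 23), Add(Mul(2, -3), 6)), 51) = Add(Mul(Rational(33, 23), Add(-6, 6)), 51) = Add(Mul(Rational(33, 23), 0), 51) = Add(0, 51) = 51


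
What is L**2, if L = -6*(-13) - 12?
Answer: 4356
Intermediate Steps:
L = 66 (L = 78 - 12 = 66)
L**2 = 66**2 = 4356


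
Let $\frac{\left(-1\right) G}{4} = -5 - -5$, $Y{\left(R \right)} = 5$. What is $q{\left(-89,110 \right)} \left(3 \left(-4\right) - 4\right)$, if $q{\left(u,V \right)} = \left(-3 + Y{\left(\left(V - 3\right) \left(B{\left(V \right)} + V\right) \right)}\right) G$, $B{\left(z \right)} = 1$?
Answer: $0$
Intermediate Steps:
$G = 0$ ($G = - 4 \left(-5 - -5\right) = - 4 \left(-5 + 5\right) = \left(-4\right) 0 = 0$)
$q{\left(u,V \right)} = 0$ ($q{\left(u,V \right)} = \left(-3 + 5\right) 0 = 2 \cdot 0 = 0$)
$q{\left(-89,110 \right)} \left(3 \left(-4\right) - 4\right) = 0 \left(3 \left(-4\right) - 4\right) = 0 \left(-12 - 4\right) = 0 \left(-16\right) = 0$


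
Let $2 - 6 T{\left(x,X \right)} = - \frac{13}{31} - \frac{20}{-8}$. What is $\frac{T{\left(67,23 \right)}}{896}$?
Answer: $- \frac{5}{333312} \approx -1.5001 \cdot 10^{-5}$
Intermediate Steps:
$T{\left(x,X \right)} = - \frac{5}{372}$ ($T{\left(x,X \right)} = \frac{1}{3} - \frac{- \frac{13}{31} - \frac{20}{-8}}{6} = \frac{1}{3} - \frac{\left(-13\right) \frac{1}{31} - - \frac{5}{2}}{6} = \frac{1}{3} - \frac{- \frac{13}{31} + \frac{5}{2}}{6} = \frac{1}{3} - \frac{43}{124} = - \frac{5}{372}$)
$\frac{T{\left(67,23 \right)}}{896} = - \frac{5}{372 \cdot 896} = \left(- \frac{5}{372}\right) \frac{1}{896} = - \frac{5}{333312}$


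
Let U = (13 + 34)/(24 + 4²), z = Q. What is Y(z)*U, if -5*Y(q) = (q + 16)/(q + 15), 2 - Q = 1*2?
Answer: -94/375 ≈ -0.25067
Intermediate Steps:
Q = 0 (Q = 2 - 2 = 0)
z = 0
Y(q) = -(16 + q)/(5*(15 + q)) (Y(q) = -(q + 16)/(5*(q + 15)) = -(16 + q)/(5*(15 + q)))
U = 47/40 (U = 47/(24 + 16) = 47/40 ≈ 1.1750)
Y(z)*U = ((-16 - 1*0)/(5*(15 + 0)))*(47/40) = ((⅕)*(-16 + 0)/15)*(47/40) = ((⅕)*(1/15)*(-16))*(47/40) = -16/75*47/40 = -94/375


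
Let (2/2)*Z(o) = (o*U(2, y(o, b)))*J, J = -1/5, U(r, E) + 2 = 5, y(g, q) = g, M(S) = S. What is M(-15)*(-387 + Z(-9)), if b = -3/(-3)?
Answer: 5724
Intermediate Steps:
b = 1 (b = -3*(-⅓) = 1)
U(r, E) = 3 (U(r, E) = -2 + 5 = 3)
J = -⅕ (J = -1*⅕ = -⅕ ≈ -0.20000)
Z(o) = -3*o/5 (Z(o) = (o*3)*(-⅕) = (3*o)*(-⅕) = -3*o/5)
M(-15)*(-387 + Z(-9)) = -15*(-387 - ⅗*(-9)) = -15*(-387 + 27/5) = -15*(-1908/5) = 5724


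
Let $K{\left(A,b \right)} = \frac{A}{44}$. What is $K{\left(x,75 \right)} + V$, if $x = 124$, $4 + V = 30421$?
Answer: $\frac{334618}{11} \approx 30420.0$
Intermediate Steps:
$V = 30417$ ($V = -4 + 30421 = 30417$)
$K{\left(A,b \right)} = \frac{A}{44}$ ($K{\left(A,b \right)} = A \frac{1}{44} = \frac{A}{44}$)
$K{\left(x,75 \right)} + V = \frac{1}{44} \cdot 124 + 30417 = \frac{31}{11} + 30417 = \frac{334618}{11}$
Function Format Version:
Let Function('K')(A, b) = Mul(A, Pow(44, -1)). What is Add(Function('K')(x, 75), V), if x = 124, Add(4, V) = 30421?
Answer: Rational(334618, 11) ≈ 30420.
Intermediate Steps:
V = 30417 (V = Add(-4, 30421) = 30417)
Function('K')(A, b) = Mul(Rational(1, 44), A) (Function('K')(A, b) = Mul(A, Rational(1, 44)) = Mul(Rational(1, 44), A))
Add(Function('K')(x, 75), V) = Add(Mul(Rational(1, 44), 124), 30417) = Add(Rational(31, 11), 30417) = Rational(334618, 11)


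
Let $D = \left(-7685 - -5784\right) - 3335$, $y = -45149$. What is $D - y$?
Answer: $39913$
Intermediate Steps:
$D = -5236$ ($D = \left(-7685 + 5784\right) - 3335 = -1901 - 3335 = -5236$)
$D - y = -5236 - -45149 = -5236 + 45149 = 39913$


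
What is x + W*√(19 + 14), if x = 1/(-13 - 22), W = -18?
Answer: -1/35 - 18*√33 ≈ -103.43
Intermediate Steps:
x = -1/35 (x = 1/(-35) = -1/35 ≈ -0.028571)
x + W*√(19 + 14) = -1/35 - 18*√(19 + 14) = -1/35 - 18*√33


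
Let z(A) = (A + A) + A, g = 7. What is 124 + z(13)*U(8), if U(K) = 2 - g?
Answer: -71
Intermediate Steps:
U(K) = -5 (U(K) = 2 - 1*7 = 2 - 7 = -5)
z(A) = 3*A (z(A) = 2*A + A = 3*A)
124 + z(13)*U(8) = 124 + (3*13)*(-5) = 124 + 39*(-5) = 124 - 195 = -71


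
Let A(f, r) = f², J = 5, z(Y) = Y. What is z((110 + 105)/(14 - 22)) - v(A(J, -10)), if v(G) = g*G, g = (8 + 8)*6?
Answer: -19415/8 ≈ -2426.9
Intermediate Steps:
g = 96 (g = 16*6 = 96)
v(G) = 96*G
z((110 + 105)/(14 - 22)) - v(A(J, -10)) = (110 + 105)/(14 - 22) - 96*5² = 215/(-8) - 96*25 = 215*(-⅛) - 1*2400 = -215/8 - 2400 = -19415/8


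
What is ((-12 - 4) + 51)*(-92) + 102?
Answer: -3118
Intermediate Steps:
((-12 - 4) + 51)*(-92) + 102 = (-16 + 51)*(-92) + 102 = 35*(-92) + 102 = -3220 + 102 = -3118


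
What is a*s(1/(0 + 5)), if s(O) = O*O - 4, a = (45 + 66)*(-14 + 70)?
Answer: -615384/25 ≈ -24615.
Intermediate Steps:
a = 6216 (a = 111*56 = 6216)
s(O) = -4 + O² (s(O) = O² - 4 = -4 + O²)
a*s(1/(0 + 5)) = 6216*(-4 + (1/(0 + 5))²) = 6216*(-4 + (1/5)²) = 6216*(-4 + (⅕)²) = 6216*(-4 + 1/25) = 6216*(-99/25) = -615384/25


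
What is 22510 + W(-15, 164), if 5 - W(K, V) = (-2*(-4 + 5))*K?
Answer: 22485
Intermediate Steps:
W(K, V) = 5 + 2*K (W(K, V) = 5 - (-2*(-4 + 5))*K = 5 - (-2*1)*K = 5 - (-2)*K = 5 + 2*K)
22510 + W(-15, 164) = 22510 + (5 + 2*(-15)) = 22510 + (5 - 30) = 22510 - 25 = 22485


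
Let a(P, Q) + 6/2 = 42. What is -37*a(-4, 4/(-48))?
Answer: -1443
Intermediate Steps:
a(P, Q) = 39 (a(P, Q) = -3 + 42 = 39)
-37*a(-4, 4/(-48)) = -37*39 = -1443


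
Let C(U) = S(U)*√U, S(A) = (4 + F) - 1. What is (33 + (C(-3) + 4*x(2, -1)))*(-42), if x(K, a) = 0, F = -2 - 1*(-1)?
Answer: -1386 - 84*I*√3 ≈ -1386.0 - 145.49*I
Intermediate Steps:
F = -1 (F = -2 + 1 = -1)
S(A) = 2 (S(A) = (4 - 1) - 1 = 3 - 1 = 2)
C(U) = 2*√U
(33 + (C(-3) + 4*x(2, -1)))*(-42) = (33 + (2*√(-3) + 4*0))*(-42) = (33 + (2*(I*√3) + 0))*(-42) = (33 + (2*I*√3 + 0))*(-42) = (33 + 2*I*√3)*(-42) = -1386 - 84*I*√3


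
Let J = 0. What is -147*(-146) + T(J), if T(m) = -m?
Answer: 21462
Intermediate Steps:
-147*(-146) + T(J) = -147*(-146) - 1*0 = 21462 + 0 = 21462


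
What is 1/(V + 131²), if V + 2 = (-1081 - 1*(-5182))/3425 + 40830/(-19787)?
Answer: 67770475/1162814884262 ≈ 5.8281e-5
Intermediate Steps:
V = -194237213/67770475 (V = -2 + ((-1081 - 1*(-5182))/3425 + 40830/(-19787)) = -2 + ((-1081 + 5182)*(1/3425) + 40830*(-1/19787)) = -2 + (4101*(1/3425) - 40830/19787) = -2 + (4101/3425 - 40830/19787) = -2 - 58696263/67770475 = -194237213/67770475 ≈ -2.8661)
1/(V + 131²) = 1/(-194237213/67770475 + 131²) = 1/(-194237213/67770475 + 17161) = 1/(1162814884262/67770475) = 67770475/1162814884262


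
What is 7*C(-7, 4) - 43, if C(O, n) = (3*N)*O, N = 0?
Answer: -43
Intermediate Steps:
C(O, n) = 0 (C(O, n) = (3*0)*O = 0*O = 0)
7*C(-7, 4) - 43 = 7*0 - 43 = 0 - 43 = -43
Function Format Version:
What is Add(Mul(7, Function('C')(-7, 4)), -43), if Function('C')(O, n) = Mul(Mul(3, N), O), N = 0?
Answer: -43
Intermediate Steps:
Function('C')(O, n) = 0 (Function('C')(O, n) = Mul(Mul(3, 0), O) = Mul(0, O) = 0)
Add(Mul(7, Function('C')(-7, 4)), -43) = Add(Mul(7, 0), -43) = Add(0, -43) = -43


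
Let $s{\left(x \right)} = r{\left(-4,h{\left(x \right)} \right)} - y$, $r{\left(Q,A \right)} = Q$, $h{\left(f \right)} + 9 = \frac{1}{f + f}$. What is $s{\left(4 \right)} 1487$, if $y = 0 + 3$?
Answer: $-10409$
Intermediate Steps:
$y = 3$
$h{\left(f \right)} = -9 + \frac{1}{2 f}$ ($h{\left(f \right)} = -9 + \frac{1}{f + f} = -9 + \frac{1}{2 f}$)
$s{\left(x \right)} = -7$ ($s{\left(x \right)} = -4 - 3 = -7$)
$s{\left(4 \right)} 1487 = \left(-7\right) 1487 = -10409$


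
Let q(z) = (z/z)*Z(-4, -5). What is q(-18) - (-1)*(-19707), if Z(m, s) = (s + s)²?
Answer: -19607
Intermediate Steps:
Z(m, s) = 4*s² (Z(m, s) = (2*s)² = 4*s²)
q(z) = 100 (q(z) = (z/z)*(4*(-5)²) = 1*(4*25) = 1*100 = 100)
q(-18) - (-1)*(-19707) = 100 - (-1)*(-19707) = 100 - 1*19707 = 100 - 19707 = -19607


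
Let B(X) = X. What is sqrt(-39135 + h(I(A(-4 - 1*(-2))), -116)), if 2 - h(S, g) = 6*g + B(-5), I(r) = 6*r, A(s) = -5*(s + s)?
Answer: 4*I*sqrt(2402) ≈ 196.04*I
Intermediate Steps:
A(s) = -10*s
h(S, g) = 7 - 6*g (h(S, g) = 2 - (6*g - 5) = 2 - (-5 + 6*g) = 2 + (5 - 6*g) = 7 - 6*g)
sqrt(-39135 + h(I(A(-4 - 1*(-2))), -116)) = sqrt(-39135 + (7 - 6*(-116))) = sqrt(-39135 + (7 + 696)) = sqrt(-39135 + 703) = sqrt(-38432) = 4*I*sqrt(2402)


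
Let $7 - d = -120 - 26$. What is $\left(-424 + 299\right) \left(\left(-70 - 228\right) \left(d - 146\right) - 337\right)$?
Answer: $302875$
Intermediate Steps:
$d = 153$ ($d = 7 - \left(-120 - 26\right) = 7 - -146 = 7 + 146 = 153$)
$\left(-424 + 299\right) \left(\left(-70 - 228\right) \left(d - 146\right) - 337\right) = \left(-424 + 299\right) \left(\left(-70 - 228\right) \left(153 - 146\right) - 337\right) = - 125 \left(\left(-298\right) 7 - 337\right) = - 125 \left(-2086 - 337\right) = \left(-125\right) \left(-2423\right) = 302875$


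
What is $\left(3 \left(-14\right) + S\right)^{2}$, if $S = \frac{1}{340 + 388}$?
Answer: $\frac{934830625}{529984} \approx 1763.9$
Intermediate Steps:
$S = \frac{1}{728} \approx 0.0013736$
$\left(3 \left(-14\right) + S\right)^{2} = \left(3 \left(-14\right) + \frac{1}{728}\right)^{2} = \left(-42 + \frac{1}{728}\right)^{2} = \left(- \frac{30575}{728}\right)^{2} = \frac{934830625}{529984}$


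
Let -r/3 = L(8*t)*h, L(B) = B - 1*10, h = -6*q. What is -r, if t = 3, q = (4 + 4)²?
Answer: -16128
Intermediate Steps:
q = 64 (q = 8² = 64)
h = -384 (h = -6*64 = -384)
L(B) = -10 + B (L(B) = B - 10 = -10 + B)
r = 16128 (r = -3*(-10 + 8*3)*(-384) = -3*(-10 + 24)*(-384) = -42*(-384) = -3*(-5376) = 16128)
-r = -1*16128 = -16128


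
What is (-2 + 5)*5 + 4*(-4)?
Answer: -1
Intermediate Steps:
(-2 + 5)*5 + 4*(-4) = 3*5 - 16 = 15 - 16 = -1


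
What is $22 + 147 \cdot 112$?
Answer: $16486$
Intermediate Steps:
$22 + 147 \cdot 112 = 22 + 16464 = 16486$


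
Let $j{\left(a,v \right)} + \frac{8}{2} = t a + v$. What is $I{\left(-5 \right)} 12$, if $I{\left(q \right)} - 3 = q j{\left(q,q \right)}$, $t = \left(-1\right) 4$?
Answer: $-624$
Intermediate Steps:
$t = -4$
$j{\left(a,v \right)} = -4 + v - 4 a$ ($j{\left(a,v \right)} = -4 - \left(- v + 4 a\right) = -4 + v - 4 a$)
$I{\left(q \right)} = 3 + q \left(-4 - 3 q\right)$ ($I{\left(q \right)} = 3 + q \left(-4 + q - 4 q\right) = 3 + q \left(-4 - 3 q\right)$)
$I{\left(-5 \right)} 12 = \left(3 - - 5 \left(4 + 3 \left(-5\right)\right)\right) 12 = \left(3 - - 5 \left(4 - 15\right)\right) 12 = \left(3 - \left(-5\right) \left(-11\right)\right) 12 = \left(3 - 55\right) 12 = \left(-52\right) 12 = -624$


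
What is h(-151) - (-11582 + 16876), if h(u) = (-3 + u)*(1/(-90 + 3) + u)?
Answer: 1562674/87 ≈ 17962.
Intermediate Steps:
h(u) = (-3 + u)*(-1/87 + u) (h(u) = (-3 + u)*(1/(-87) + u) = (-3 + u)*(-1/87 + u))
h(-151) - (-11582 + 16876) = (1/29 + (-151)² - 262/87*(-151)) - (-11582 + 16876) = (1/29 + 22801 + 39562/87) - 1*5294 = 2023252/87 - 5294 = 1562674/87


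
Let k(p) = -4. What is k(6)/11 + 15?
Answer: 161/11 ≈ 14.636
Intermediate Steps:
k(6)/11 + 15 = -4/11 + 15 = 161/11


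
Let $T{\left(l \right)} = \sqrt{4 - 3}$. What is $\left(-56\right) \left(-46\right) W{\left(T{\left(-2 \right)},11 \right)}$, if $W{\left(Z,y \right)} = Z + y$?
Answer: $30912$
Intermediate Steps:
$T{\left(l \right)} = 1$ ($T{\left(l \right)} = \sqrt{1} = 1$)
$\left(-56\right) \left(-46\right) W{\left(T{\left(-2 \right)},11 \right)} = \left(-56\right) \left(-46\right) \left(1 + 11\right) = 2576 \cdot 12 = 30912$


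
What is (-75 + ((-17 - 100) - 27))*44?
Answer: -9636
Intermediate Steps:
(-75 + ((-17 - 100) - 27))*44 = (-75 + (-117 - 27))*44 = (-75 - 144)*44 = -219*44 = -9636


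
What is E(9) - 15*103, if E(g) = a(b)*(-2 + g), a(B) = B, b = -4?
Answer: -1573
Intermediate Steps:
E(g) = 8 - 4*g (E(g) = -4*(-2 + g) = 8 - 4*g)
E(9) - 15*103 = (8 - 4*9) - 15*103 = (8 - 36) - 1545 = -28 - 1545 = -1573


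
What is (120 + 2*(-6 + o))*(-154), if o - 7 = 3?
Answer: -19712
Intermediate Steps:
o = 10 (o = 7 + 3 = 10)
(120 + 2*(-6 + o))*(-154) = (120 + 2*(-6 + 10))*(-154) = (120 + 2*4)*(-154) = (120 + 8)*(-154) = 128*(-154) = -19712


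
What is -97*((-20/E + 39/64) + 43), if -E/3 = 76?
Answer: -15462479/3648 ≈ -4238.6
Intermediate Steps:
E = -228 (E = -3*76 = -228)
-97*((-20/E + 39/64) + 43) = -97*((-20/(-228) + 39/64) + 43) = -97*((-20*(-1/228) + 39*(1/64)) + 43) = -97*((5/57 + 39/64) + 43) = -97*(2543/3648 + 43) = -97*159407/3648 = -15462479/3648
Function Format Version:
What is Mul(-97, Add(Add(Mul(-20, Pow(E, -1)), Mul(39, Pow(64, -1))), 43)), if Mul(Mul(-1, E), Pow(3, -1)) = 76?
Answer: Rational(-15462479, 3648) ≈ -4238.6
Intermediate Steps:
E = -228 (E = Mul(-3, 76) = -228)
Mul(-97, Add(Add(Mul(-20, Pow(E, -1)), Mul(39, Pow(64, -1))), 43)) = Mul(-97, Add(Add(Mul(-20, Pow(-228, -1)), Mul(39, Pow(64, -1))), 43)) = Mul(-97, Add(Add(Mul(-20, Rational(-1, 228)), Mul(39, Rational(1, 64))), 43)) = Mul(-97, Add(Add(Rational(5, 57), Rational(39, 64)), 43)) = Mul(-97, Add(Rational(2543, 3648), 43)) = Mul(-97, Rational(159407, 3648)) = Rational(-15462479, 3648)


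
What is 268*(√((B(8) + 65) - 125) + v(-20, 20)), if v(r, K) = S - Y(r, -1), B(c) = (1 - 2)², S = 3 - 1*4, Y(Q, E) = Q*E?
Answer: -5628 + 268*I*√59 ≈ -5628.0 + 2058.5*I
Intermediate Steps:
Y(Q, E) = E*Q
S = -1 (S = 3 - 4 = -1)
B(c) = 1 (B(c) = (-1)² = 1)
v(r, K) = -1 + r (v(r, K) = -1 - (-1)*r = -1 + r)
268*(√((B(8) + 65) - 125) + v(-20, 20)) = 268*(√((1 + 65) - 125) + (-1 - 20)) = 268*(√(66 - 125) - 21) = 268*(√(-59) - 21) = 268*(I*√59 - 21) = 268*(-21 + I*√59) = -5628 + 268*I*√59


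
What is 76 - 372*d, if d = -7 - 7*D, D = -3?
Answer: -5132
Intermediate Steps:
d = 14 (d = -7 - 7*(-3) = -7 + 21 = 14)
76 - 372*d = 76 - 372*14 = 76 - 5208 = -5132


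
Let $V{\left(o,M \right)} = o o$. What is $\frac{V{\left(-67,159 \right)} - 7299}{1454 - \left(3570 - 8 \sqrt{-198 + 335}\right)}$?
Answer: $\frac{743245}{558586} + \frac{1405 \sqrt{137}}{279293} \approx 1.3895$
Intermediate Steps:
$V{\left(o,M \right)} = o^{2}$
$\frac{V{\left(-67,159 \right)} - 7299}{1454 - \left(3570 - 8 \sqrt{-198 + 335}\right)} = \frac{\left(-67\right)^{2} - 7299}{1454 - \left(3570 - 8 \sqrt{-198 + 335}\right)} = \frac{4489 - 7299}{1454 - \left(3570 - 8 \sqrt{137}\right)} = - \frac{2810}{1454 - \left(3570 - 8 \sqrt{137}\right)} = - \frac{2810}{-2116 + 8 \sqrt{137}}$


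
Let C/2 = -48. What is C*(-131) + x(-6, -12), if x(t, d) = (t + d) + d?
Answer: 12546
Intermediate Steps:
C = -96 (C = 2*(-48) = -96)
x(t, d) = t + 2*d (x(t, d) = (d + t) + d = t + 2*d)
C*(-131) + x(-6, -12) = -96*(-131) + (-6 + 2*(-12)) = 12576 + (-6 - 24) = 12576 - 30 = 12546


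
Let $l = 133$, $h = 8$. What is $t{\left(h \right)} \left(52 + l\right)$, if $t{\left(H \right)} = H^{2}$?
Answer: $11840$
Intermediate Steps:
$t{\left(h \right)} \left(52 + l\right) = 8^{2} \left(52 + 133\right) = 64 \cdot 185 = 11840$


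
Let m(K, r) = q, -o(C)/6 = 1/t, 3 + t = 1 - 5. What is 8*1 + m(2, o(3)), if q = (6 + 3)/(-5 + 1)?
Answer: 23/4 ≈ 5.7500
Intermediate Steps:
t = -7 (t = -3 + (1 - 5) = -3 - 4 = -7)
o(C) = 6/7 (o(C) = -6/(-7) = -6*(-1)/7 = -6*(-1/7) = 6/7)
q = -9/4 (q = 9/(-4) = 9*(-1/4) = -9/4 ≈ -2.2500)
m(K, r) = -9/4
8*1 + m(2, o(3)) = 8*1 - 9/4 = 8 - 9/4 = 23/4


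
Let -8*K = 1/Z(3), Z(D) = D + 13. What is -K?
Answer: 1/128 ≈ 0.0078125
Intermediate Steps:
Z(D) = 13 + D
K = -1/128 (K = -1/(8*(13 + 3)) = -⅛/16 = -⅛*1/16 = -1/128 ≈ -0.0078125)
-K = -1*(-1/128) = 1/128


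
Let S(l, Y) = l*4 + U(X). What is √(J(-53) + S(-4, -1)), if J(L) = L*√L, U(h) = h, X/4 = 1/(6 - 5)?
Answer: √(-12 - 53*I*√53) ≈ 13.675 - 14.107*I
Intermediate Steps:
X = 4 (X = 4/(6 - 5) = 4/1 = 4*1 = 4)
S(l, Y) = 4 + 4*l (S(l, Y) = l*4 + 4 = 4*l + 4 = 4 + 4*l)
J(L) = L^(3/2)
√(J(-53) + S(-4, -1)) = √((-53)^(3/2) + (4 + 4*(-4))) = √(-53*I*√53 + (4 - 16)) = √(-53*I*√53 - 12) = √(-12 - 53*I*√53)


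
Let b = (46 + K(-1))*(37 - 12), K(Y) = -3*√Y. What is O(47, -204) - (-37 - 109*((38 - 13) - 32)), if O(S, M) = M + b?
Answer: 220 - 75*I ≈ 220.0 - 75.0*I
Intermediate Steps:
b = 1150 - 75*I (b = (46 - 3*I)*(37 - 12) = (46 - 3*I)*25 = 1150 - 75*I ≈ 1150.0 - 75.0*I)
O(S, M) = 1150 + M - 75*I (O(S, M) = M + (1150 - 75*I) = 1150 + M - 75*I)
O(47, -204) - (-37 - 109*((38 - 13) - 32)) = (1150 - 204 - 75*I) - (-37 - 109*((38 - 13) - 32)) = (946 - 75*I) - (-37 - 109*(25 - 32)) = (946 - 75*I) - (-37 - 109*(-7)) = (946 - 75*I) - (-37 + 763) = (946 - 75*I) - 1*726 = (946 - 75*I) - 726 = 220 - 75*I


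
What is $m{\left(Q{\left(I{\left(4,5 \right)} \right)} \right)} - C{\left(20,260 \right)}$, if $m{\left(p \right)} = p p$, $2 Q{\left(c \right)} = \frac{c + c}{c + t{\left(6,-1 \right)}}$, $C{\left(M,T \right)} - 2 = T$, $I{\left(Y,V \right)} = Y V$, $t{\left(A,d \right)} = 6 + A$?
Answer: $- \frac{16743}{64} \approx -261.61$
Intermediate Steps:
$I{\left(Y,V \right)} = V Y$
$C{\left(M,T \right)} = 2 + T$
$Q{\left(c \right)} = \frac{c}{12 + c}$ ($Q{\left(c \right)} = \frac{\left(c + c\right) \frac{1}{c + \left(6 + 6\right)}}{2} = \frac{2 c \frac{1}{c + 12}}{2} = \frac{2 c \frac{1}{12 + c}}{2} = \frac{c}{12 + c}$)
$m{\left(p \right)} = p^{2}$
$m{\left(Q{\left(I{\left(4,5 \right)} \right)} \right)} - C{\left(20,260 \right)} = \left(\frac{5 \cdot 4}{12 + 5 \cdot 4}\right)^{2} - \left(2 + 260\right) = \left(\frac{20}{12 + 20}\right)^{2} - 262 = \left(\frac{20}{32}\right)^{2} - 262 = \left(20 \cdot \frac{1}{32}\right)^{2} - 262 = \left(\frac{5}{8}\right)^{2} - 262 = \frac{25}{64} - 262 = - \frac{16743}{64}$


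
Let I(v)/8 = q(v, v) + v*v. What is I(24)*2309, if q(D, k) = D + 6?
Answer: 11194032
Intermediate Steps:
q(D, k) = 6 + D
I(v) = 48 + 8*v + 8*v**2 (I(v) = 8*((6 + v) + v*v) = 8*((6 + v) + v**2) = 8*(6 + v + v**2) = 48 + 8*v + 8*v**2)
I(24)*2309 = (48 + 8*24 + 8*24**2)*2309 = (48 + 192 + 8*576)*2309 = (48 + 192 + 4608)*2309 = 4848*2309 = 11194032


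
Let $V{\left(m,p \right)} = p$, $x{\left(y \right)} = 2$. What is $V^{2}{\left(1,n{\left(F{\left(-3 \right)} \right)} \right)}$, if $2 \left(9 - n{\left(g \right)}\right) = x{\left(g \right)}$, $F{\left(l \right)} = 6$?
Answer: $64$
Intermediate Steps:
$n{\left(g \right)} = 8$ ($n{\left(g \right)} = 9 - 1 = 8$)
$V^{2}{\left(1,n{\left(F{\left(-3 \right)} \right)} \right)} = 8^{2} = 64$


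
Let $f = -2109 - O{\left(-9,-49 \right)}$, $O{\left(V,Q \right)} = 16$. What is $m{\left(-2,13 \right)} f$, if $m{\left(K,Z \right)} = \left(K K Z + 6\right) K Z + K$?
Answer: $3208750$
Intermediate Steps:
$m{\left(K,Z \right)} = K + K Z \left(6 + Z K^{2}\right)$ ($m{\left(K,Z \right)} = \left(K^{2} Z + 6\right) K Z + K = \left(Z K^{2} + 6\right) K Z + K = \left(6 + Z K^{2}\right) K Z + K = K \left(6 + Z K^{2}\right) Z + K = K Z \left(6 + Z K^{2}\right) + K = K + K Z \left(6 + Z K^{2}\right)$)
$f = -2125$ ($f = -2109 - 16 = -2125$)
$m{\left(-2,13 \right)} f = - 2 \left(1 + 6 \cdot 13 + \left(-2\right)^{2} \cdot 13^{2}\right) \left(-2125\right) = - 2 \left(1 + 78 + 4 \cdot 169\right) \left(-2125\right) = - 2 \left(1 + 78 + 676\right) \left(-2125\right) = \left(-2\right) 755 \left(-2125\right) = \left(-1510\right) \left(-2125\right) = 3208750$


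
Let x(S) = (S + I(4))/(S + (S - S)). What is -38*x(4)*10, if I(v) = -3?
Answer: -95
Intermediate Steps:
x(S) = (-3 + S)/S (x(S) = (S - 3)/(S + (S - S)) = (-3 + S)/(S + 0) = (-3 + S)/S)
-38*x(4)*10 = -38*(-3 + 4)/4*10 = -19/2*10 = -95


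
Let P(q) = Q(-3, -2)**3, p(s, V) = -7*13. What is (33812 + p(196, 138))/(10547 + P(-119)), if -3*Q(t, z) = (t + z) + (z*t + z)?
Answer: 910467/284770 ≈ 3.1972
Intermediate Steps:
p(s, V) = -91
Q(t, z) = -2*z/3 - t/3 - t*z/3 (Q(t, z) = -((t + z) + (z*t + z))/3 = -((t + z) + (t*z + z))/3 = -((t + z) + (z + t*z))/3 = -(t + 2*z + t*z)/3 = -2*z/3 - t/3 - t*z/3)
P(q) = 1/27 (P(q) = (-2/3*(-2) - 1/3*(-3) - 1/3*(-3)*(-2))**3 = (4/3 + 1 - 2)**3 = (1/3)**3 = 1/27)
(33812 + p(196, 138))/(10547 + P(-119)) = (33812 - 91)/(10547 + 1/27) = 33721/(284770/27) = 33721*(27/284770) = 910467/284770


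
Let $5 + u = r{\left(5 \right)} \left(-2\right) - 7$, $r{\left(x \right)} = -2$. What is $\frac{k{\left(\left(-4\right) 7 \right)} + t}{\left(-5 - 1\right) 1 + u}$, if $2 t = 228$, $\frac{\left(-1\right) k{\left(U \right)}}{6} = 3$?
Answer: $- \frac{48}{7} \approx -6.8571$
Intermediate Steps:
$k{\left(U \right)} = -18$ ($k{\left(U \right)} = \left(-6\right) 3 = -18$)
$t = 114$ ($t = \frac{1}{2} \cdot 228 = 114$)
$u = -8$ ($u = -5 - 3 = -8$)
$\frac{k{\left(\left(-4\right) 7 \right)} + t}{\left(-5 - 1\right) 1 + u} = \frac{-18 + 114}{\left(-5 - 1\right) 1 - 8} = \frac{96}{\left(-6\right) 1 - 8} = \frac{96}{-6 - 8} = \frac{96}{-14} = 96 \left(- \frac{1}{14}\right) = - \frac{48}{7}$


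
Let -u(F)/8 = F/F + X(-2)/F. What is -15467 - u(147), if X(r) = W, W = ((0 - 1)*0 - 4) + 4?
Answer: -15459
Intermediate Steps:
W = 0 (W = (-1*0 - 4) + 4 = (0 - 4) + 4 = -4 + 4 = 0)
X(r) = 0
u(F) = -8 (u(F) = -8*(F/F + 0/F) = -8*(1 + 0) = -8*1 = -8)
-15467 - u(147) = -15467 - 1*(-8) = -15467 + 8 = -15459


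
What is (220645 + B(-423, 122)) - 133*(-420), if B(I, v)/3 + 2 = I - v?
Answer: 274864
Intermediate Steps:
B(I, v) = -6 - 3*v + 3*I (B(I, v) = -6 + 3*(I - v) = -6 + (-3*v + 3*I) = -6 - 3*v + 3*I)
(220645 + B(-423, 122)) - 133*(-420) = (220645 + (-6 - 3*122 + 3*(-423))) - 133*(-420) = (220645 + (-6 - 366 - 1269)) + 55860 = (220645 - 1641) + 55860 = 219004 + 55860 = 274864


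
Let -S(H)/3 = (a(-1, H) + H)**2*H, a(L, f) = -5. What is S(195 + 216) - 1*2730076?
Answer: -205972864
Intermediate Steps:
S(H) = -3*H*(-5 + H)**2 (S(H) = -3*(-5 + H)**2*H = -3*H*(-5 + H)**2)
S(195 + 216) - 1*2730076 = -3*(195 + 216)*(-5 + (195 + 216))**2 - 1*2730076 = -3*411*(-5 + 411)**2 - 2730076 = -3*411*406**2 - 2730076 = -3*411*164836 - 2730076 = -203242788 - 2730076 = -205972864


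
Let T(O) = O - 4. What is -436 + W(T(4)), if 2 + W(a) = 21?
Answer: -417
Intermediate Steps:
T(O) = -4 + O
W(a) = 19 (W(a) = -2 + 21 = 19)
-436 + W(T(4)) = -436 + 19 = -417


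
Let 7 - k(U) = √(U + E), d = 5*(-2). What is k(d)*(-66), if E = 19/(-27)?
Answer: -462 + 374*I*√3/3 ≈ -462.0 + 215.93*I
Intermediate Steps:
d = -10
E = -19/27 (E = 19*(-1/27) = -19/27 ≈ -0.70370)
k(U) = 7 - √(-19/27 + U) (k(U) = 7 - √(U - 19/27) = 7 - √(-19/27 + U))
k(d)*(-66) = (7 - √(-57 + 81*(-10))/9)*(-66) = (7 - √(-57 - 810)/9)*(-66) = (7 - 17*I*√3/9)*(-66) = -462 + 374*I*√3/3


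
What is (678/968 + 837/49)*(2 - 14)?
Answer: -1265157/5929 ≈ -213.38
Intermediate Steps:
(678/968 + 837/49)*(2 - 14) = (678*(1/968) + 837*(1/49))*(-12) = (339/484 + 837/49)*(-12) = (421719/23716)*(-12) = -1265157/5929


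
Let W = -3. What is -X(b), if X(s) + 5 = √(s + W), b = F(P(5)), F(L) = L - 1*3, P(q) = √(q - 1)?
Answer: 5 - 2*I ≈ 5.0 - 2.0*I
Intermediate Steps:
P(q) = √(-1 + q)
F(L) = -3 + L (F(L) = L - 3 = -3 + L)
b = -1 (b = -3 + √(-1 + 5) = -3 + √4 = -3 + 2 = -1)
X(s) = -5 + √(-3 + s) (X(s) = -5 + √(s - 3) = -5 + √(-3 + s))
-X(b) = -(-5 + √(-3 - 1)) = -(-5 + √(-4)) = -(-5 + 2*I) = 5 - 2*I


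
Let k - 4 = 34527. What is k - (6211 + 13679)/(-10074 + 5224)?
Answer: 16749524/485 ≈ 34535.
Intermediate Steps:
k = 34531 (k = 4 + 34527 = 34531)
k - (6211 + 13679)/(-10074 + 5224) = 34531 - (6211 + 13679)/(-10074 + 5224) = 34531 - 19890/(-4850) = 34531 - 19890*(-1)/4850 = 34531 - 1*(-1989/485) = 34531 + 1989/485 = 16749524/485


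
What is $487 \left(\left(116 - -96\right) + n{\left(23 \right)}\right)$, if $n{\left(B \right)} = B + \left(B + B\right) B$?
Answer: $629691$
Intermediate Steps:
$n{\left(B \right)} = B + 2 B^{2}$ ($n{\left(B \right)} = B + 2 B B = B + 2 B^{2}$)
$487 \left(\left(116 - -96\right) + n{\left(23 \right)}\right) = 487 \left(\left(116 - -96\right) + 23 \left(1 + 2 \cdot 23\right)\right) = 487 \left(\left(116 + 96\right) + 23 \left(1 + 46\right)\right) = 487 \left(212 + 23 \cdot 47\right) = 487 \left(212 + 1081\right) = 487 \cdot 1293 = 629691$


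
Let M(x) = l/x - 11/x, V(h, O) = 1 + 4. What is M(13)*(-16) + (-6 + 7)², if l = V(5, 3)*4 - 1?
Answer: -115/13 ≈ -8.8462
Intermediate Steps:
V(h, O) = 5
l = 19 (l = 5*4 - 1 = 20 - 1 = 19)
M(x) = 8/x (M(x) = 19/x - 11/x = 8/x)
M(13)*(-16) + (-6 + 7)² = (8/13)*(-16) + (-6 + 7)² = (8*(1/13))*(-16) + 1² = (8/13)*(-16) + 1 = -128/13 + 1 = -115/13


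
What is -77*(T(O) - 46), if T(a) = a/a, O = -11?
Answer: 3465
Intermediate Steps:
T(a) = 1
-77*(T(O) - 46) = -77*(1 - 46) = -77*(-45) = 3465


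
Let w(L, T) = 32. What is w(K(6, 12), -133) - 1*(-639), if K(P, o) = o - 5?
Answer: 671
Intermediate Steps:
K(P, o) = -5 + o
w(K(6, 12), -133) - 1*(-639) = 32 - 1*(-639) = 32 + 639 = 671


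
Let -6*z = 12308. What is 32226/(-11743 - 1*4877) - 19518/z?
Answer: 64570723/8523290 ≈ 7.5758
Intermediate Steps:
z = -6154/3 (z = -1/6*12308 = -6154/3 ≈ -2051.3)
32226/(-11743 - 1*4877) - 19518/z = 32226/(-11743 - 1*4877) - 19518/(-6154/3) = 32226/(-11743 - 4877) - 19518*(-3/6154) = 32226/(-16620) + 29277/3077 = 32226*(-1/16620) + 29277/3077 = -5371/2770 + 29277/3077 = 64570723/8523290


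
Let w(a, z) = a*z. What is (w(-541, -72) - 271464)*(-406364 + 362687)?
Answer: 10155426624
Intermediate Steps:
(w(-541, -72) - 271464)*(-406364 + 362687) = (-541*(-72) - 271464)*(-406364 + 362687) = (38952 - 271464)*(-43677) = -232512*(-43677) = 10155426624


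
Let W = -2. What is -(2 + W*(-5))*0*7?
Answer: 0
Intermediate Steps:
-(2 + W*(-5))*0*7 = -(2 - 2*(-5))*0*7 = -(2 + 10)*0*7 = -12*0*7 = -0*7 = -1*0 = 0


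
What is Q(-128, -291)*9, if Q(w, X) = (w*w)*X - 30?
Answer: -42909966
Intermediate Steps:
Q(w, X) = -30 + X*w**2 (Q(w, X) = w**2*X - 30 = X*w**2 - 30 = -30 + X*w**2)
Q(-128, -291)*9 = (-30 - 291*(-128)**2)*9 = (-30 - 291*16384)*9 = (-30 - 4767744)*9 = -4767774*9 = -42909966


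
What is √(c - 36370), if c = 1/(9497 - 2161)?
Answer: 3*I*√54370013894/3668 ≈ 190.71*I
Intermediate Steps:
c = 1/7336 ≈ 0.00013631
√(c - 36370) = √(1/7336 - 36370) = √(-266810319/7336) = 3*I*√54370013894/3668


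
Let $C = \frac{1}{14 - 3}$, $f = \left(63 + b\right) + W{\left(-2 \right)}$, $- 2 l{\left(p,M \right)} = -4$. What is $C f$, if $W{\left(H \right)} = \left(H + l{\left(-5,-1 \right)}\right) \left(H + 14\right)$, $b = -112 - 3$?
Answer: $- \frac{52}{11} \approx -4.7273$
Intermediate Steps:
$b = -115$ ($b = -112 - 3 = -115$)
$l{\left(p,M \right)} = 2$ ($l{\left(p,M \right)} = \left(- \frac{1}{2}\right) \left(-4\right) = 2$)
$W{\left(H \right)} = \left(2 + H\right) \left(14 + H\right)$ ($W{\left(H \right)} = \left(H + 2\right) \left(H + 14\right) = \left(2 + H\right) \left(14 + H\right)$)
$f = -52$ ($f = \left(63 - 115\right) + \left(28 + \left(-2\right)^{2} + 16 \left(-2\right)\right) = -52 + \left(28 + 4 - 32\right) = -52 + 0 = -52$)
$C = \frac{1}{11} \approx 0.090909$
$C f = \frac{1}{11} \left(-52\right) = - \frac{52}{11}$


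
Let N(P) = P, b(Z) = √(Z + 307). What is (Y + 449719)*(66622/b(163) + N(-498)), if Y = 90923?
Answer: -269239716 + 18009325662*√470/235 ≈ 1.3922e+9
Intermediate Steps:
b(Z) = √(307 + Z)
(Y + 449719)*(66622/b(163) + N(-498)) = (90923 + 449719)*(66622/(√(307 + 163)) - 498) = 540642*(66622/(√470) - 498) = 540642*(66622*(√470/470) - 498) = 540642*(33311*√470/235 - 498) = 540642*(-498 + 33311*√470/235) = -269239716 + 18009325662*√470/235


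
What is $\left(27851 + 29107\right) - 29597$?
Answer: $27361$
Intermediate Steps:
$\left(27851 + 29107\right) - 29597 = 56958 - 29597 = 27361$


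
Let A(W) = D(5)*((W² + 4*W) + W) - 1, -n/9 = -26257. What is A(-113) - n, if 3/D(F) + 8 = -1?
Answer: -240382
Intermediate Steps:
n = 236313 (n = -9*(-26257) = 236313)
D(F) = -⅓ (D(F) = 3/(-8 - 1) = 3/(-9) = 3*(-⅑) = -⅓)
A(W) = -1 - 5*W/3 - W²/3 (A(W) = -((W² + 4*W) + W)/3 - 1 = -(W² + 5*W)/3 - 1 = (-5*W/3 - W²/3) - 1 = -1 - 5*W/3 - W²/3)
A(-113) - n = (-1 - 5/3*(-113) - ⅓*(-113)²) - 1*236313 = (-1 + 565/3 - ⅓*12769) - 236313 = (-1 + 565/3 - 12769/3) - 236313 = -4069 - 236313 = -240382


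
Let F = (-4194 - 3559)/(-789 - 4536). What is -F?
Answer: -7753/5325 ≈ -1.4560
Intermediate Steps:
F = 7753/5325 (F = -7753/(-5325) = -7753*(-1/5325) = 7753/5325 ≈ 1.4560)
-F = -1*7753/5325 = -7753/5325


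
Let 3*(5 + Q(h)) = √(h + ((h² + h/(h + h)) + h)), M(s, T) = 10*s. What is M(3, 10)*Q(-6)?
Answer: -150 + 35*√2 ≈ -100.50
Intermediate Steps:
Q(h) = -5 + √(½ + h² + 2*h)/3 (Q(h) = -5 + √(h + ((h² + h/(h + h)) + h))/3 = -5 + √(h + ((h² + h/((2*h))) + h))/3 = -5 + √(h + ((h² + (1/(2*h))*h) + h))/3 = -5 + √(h + ((h² + ½) + h))/3 = -5 + √(h + ((½ + h²) + h))/3 = -5 + √(h + (½ + h + h²))/3 = -5 + √(½ + h² + 2*h)/3)
M(3, 10)*Q(-6) = (10*3)*(-5 + √(2 + 4*(-6)² + 8*(-6))/6) = 30*(-5 + √(2 + 4*36 - 48)/6) = 30*(-5 + √(2 + 144 - 48)/6) = 30*(-5 + √98/6) = 30*(-5 + (7*√2)/6) = 30*(-5 + 7*√2/6) = -150 + 35*√2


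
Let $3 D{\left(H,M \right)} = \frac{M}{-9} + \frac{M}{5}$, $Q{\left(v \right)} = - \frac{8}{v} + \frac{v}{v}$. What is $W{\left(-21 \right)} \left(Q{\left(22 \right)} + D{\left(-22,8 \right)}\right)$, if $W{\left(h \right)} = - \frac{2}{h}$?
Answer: $\frac{2594}{31185} \approx 0.083181$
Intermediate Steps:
$Q{\left(v \right)} = 1 - \frac{8}{v}$ ($Q{\left(v \right)} = - \frac{8}{v} + 1 = 1 - \frac{8}{v}$)
$D{\left(H,M \right)} = \frac{4 M}{135}$ ($D{\left(H,M \right)} = \frac{\frac{M}{-9} + \frac{M}{5}}{3} = \frac{M \left(- \frac{1}{9}\right) + M \frac{1}{5}}{3} = \frac{- \frac{M}{9} + \frac{M}{5}}{3} = \frac{\frac{4}{45} M}{3} = \frac{4 M}{135}$)
$W{\left(-21 \right)} \left(Q{\left(22 \right)} + D{\left(-22,8 \right)}\right) = - \frac{2}{-21} \left(\frac{-8 + 22}{22} + \frac{4}{135} \cdot 8\right) = \left(-2\right) \left(- \frac{1}{21}\right) \left(\frac{1}{22} \cdot 14 + \frac{32}{135}\right) = \frac{2 \left(\frac{7}{11} + \frac{32}{135}\right)}{21} = \frac{2}{21} \cdot \frac{1297}{1485} = \frac{2594}{31185}$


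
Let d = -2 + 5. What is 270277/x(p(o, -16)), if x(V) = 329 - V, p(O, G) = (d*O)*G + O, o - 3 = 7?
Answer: 270277/799 ≈ 338.27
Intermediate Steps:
o = 10 (o = 3 + 7 = 10)
d = 3
p(O, G) = O + 3*G*O (p(O, G) = (3*O)*G + O = 3*G*O + O = O + 3*G*O)
270277/x(p(o, -16)) = 270277/(329 - 10*(1 + 3*(-16))) = 270277/(329 - 10*(1 - 48)) = 270277/(329 - 10*(-47)) = 270277/(329 - 1*(-470)) = 270277/(329 + 470) = 270277/799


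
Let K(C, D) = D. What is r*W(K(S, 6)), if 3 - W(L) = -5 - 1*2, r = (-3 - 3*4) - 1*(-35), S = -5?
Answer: 200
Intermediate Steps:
r = 20 (r = (-3 - 12) + 35 = -15 + 35 = 20)
W(L) = 10 (W(L) = 3 - (-5 - 1*2) = 3 - (-5 - 2) = 3 - 1*(-7) = 3 + 7 = 10)
r*W(K(S, 6)) = 20*10 = 200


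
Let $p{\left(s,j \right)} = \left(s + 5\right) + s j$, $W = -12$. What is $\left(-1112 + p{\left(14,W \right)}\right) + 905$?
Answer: $-356$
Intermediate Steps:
$p{\left(s,j \right)} = 5 + s + j s$ ($p{\left(s,j \right)} = \left(5 + s\right) + j s = 5 + s + j s$)
$\left(-1112 + p{\left(14,W \right)}\right) + 905 = \left(-1112 + \left(5 + 14 - 168\right)\right) + 905 = \left(-1112 - 149\right) + 905 = -1261 + 905 = -356$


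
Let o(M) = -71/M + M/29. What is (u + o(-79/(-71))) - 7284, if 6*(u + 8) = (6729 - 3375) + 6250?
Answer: -2808393448/487983 ≈ -5755.1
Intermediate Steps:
u = 4778/3 (u = -8 + ((6729 - 3375) + 6250)/6 = -8 + (3354 + 6250)/6 = -8 + (⅙)*9604 = -8 + 4802/3 = 4778/3 ≈ 1592.7)
o(M) = -71/M + M/29 (o(M) = -71/M + M*(1/29) = -71/M + M/29)
(u + o(-79/(-71))) - 7284 = (4778/3 + (-71/((-79/(-71))) + (-79/(-71))/29)) - 7284 = (4778/3 + (-71/((-79*(-1/71))) + (-79*(-1/71))/29)) - 7284 = (4778/3 + (-71/79/71 + (1/29)*(79/71))) - 7284 = (4778/3 + (-71*71/79 + 79/2059)) - 7284 = (4778/3 + (-5041/79 + 79/2059)) - 7284 = (4778/3 - 10373178/162661) - 7284 = 746074724/487983 - 7284 = -2808393448/487983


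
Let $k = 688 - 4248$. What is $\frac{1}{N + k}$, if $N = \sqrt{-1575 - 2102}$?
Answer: $- \frac{3560}{12677277} - \frac{i \sqrt{3677}}{12677277} \approx -0.00028082 - 4.7832 \cdot 10^{-6} i$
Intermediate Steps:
$k = -3560$
$N = i \sqrt{3677}$ ($N = \sqrt{-3677} = i \sqrt{3677} \approx 60.638 i$)
$\frac{1}{N + k} = \frac{1}{i \sqrt{3677} - 3560} = \frac{1}{-3560 + i \sqrt{3677}}$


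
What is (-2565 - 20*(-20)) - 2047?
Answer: -4212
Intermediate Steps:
(-2565 - 20*(-20)) - 2047 = (-2565 + 400) - 2047 = -2165 - 2047 = -4212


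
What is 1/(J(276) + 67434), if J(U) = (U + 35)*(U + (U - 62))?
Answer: 1/219824 ≈ 4.5491e-6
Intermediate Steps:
J(U) = (-62 + 2*U)*(35 + U) (J(U) = (35 + U)*(U + (-62 + U)) = (35 + U)*(-62 + 2*U) = (-62 + 2*U)*(35 + U))
1/(J(276) + 67434) = 1/((-2170 + 2*276² + 8*276) + 67434) = 1/((-2170 + 2*76176 + 2208) + 67434) = 1/((-2170 + 152352 + 2208) + 67434) = 1/(152390 + 67434) = 1/219824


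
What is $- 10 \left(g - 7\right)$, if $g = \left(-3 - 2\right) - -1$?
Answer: $110$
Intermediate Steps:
$g = -4$ ($g = \left(-3 - 2\right) + 1 = -5 + 1 = -4$)
$- 10 \left(g - 7\right) = - 10 \left(-4 - 7\right) = \left(-10\right) \left(-11\right) = 110$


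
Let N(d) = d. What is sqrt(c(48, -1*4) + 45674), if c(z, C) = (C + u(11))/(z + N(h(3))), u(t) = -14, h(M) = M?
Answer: 2*sqrt(3299921)/17 ≈ 213.71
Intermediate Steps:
c(z, C) = (-14 + C)/(3 + z) (c(z, C) = (C - 14)/(z + 3) = (-14 + C)/(3 + z))
sqrt(c(48, -1*4) + 45674) = sqrt((-14 - 1*4)/(3 + 48) + 45674) = sqrt((-14 - 4)/51 + 45674) = sqrt((1/51)*(-18) + 45674) = sqrt(-6/17 + 45674) = sqrt(776452/17) = 2*sqrt(3299921)/17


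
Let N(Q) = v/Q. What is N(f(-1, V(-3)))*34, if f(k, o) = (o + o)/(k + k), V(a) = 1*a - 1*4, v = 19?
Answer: 646/7 ≈ 92.286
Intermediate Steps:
V(a) = -4 + a (V(a) = a - 4 = -4 + a)
f(k, o) = o/k (f(k, o) = (2*o)/((2*k)) = (2*o)*(1/(2*k)) = o/k)
N(Q) = 19/Q
N(f(-1, V(-3)))*34 = (19/(((-4 - 3)/(-1))))*34 = (19/((-7*(-1))))*34 = (19/7)*34 = 646/7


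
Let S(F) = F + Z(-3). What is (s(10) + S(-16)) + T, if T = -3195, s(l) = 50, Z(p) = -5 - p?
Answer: -3163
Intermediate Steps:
S(F) = -2 + F (S(F) = F + (-5 - 1*(-3)) = F + (-5 + 3) = F - 2 = -2 + F)
(s(10) + S(-16)) + T = (50 + (-2 - 16)) - 3195 = (50 - 18) - 3195 = 32 - 3195 = -3163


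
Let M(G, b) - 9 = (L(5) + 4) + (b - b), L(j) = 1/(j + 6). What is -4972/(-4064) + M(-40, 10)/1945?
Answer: 26740289/21737320 ≈ 1.2302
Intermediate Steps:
L(j) = 1/(6 + j)
M(G, b) = 144/11 (M(G, b) = 9 + ((1/(6 + 5) + 4) + (b - b)) = 9 + ((1/11 + 4) + 0) = 9 + (45/11 + 0) = 9 + 45/11 = 144/11)
-4972/(-4064) + M(-40, 10)/1945 = -4972/(-4064) + (144/11)/1945 = -4972*(-1/4064) + (144/11)*(1/1945) = 1243/1016 + 144/21395 = 26740289/21737320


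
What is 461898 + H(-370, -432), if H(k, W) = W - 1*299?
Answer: 461167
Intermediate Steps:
H(k, W) = -299 + W (H(k, W) = W - 299 = -299 + W)
461898 + H(-370, -432) = 461898 + (-299 - 432) = 461898 - 731 = 461167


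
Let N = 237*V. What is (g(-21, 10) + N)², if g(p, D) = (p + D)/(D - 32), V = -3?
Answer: 2019241/4 ≈ 5.0481e+5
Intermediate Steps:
g(p, D) = (D + p)/(-32 + D)
N = -711 (N = 237*(-3) = -711)
(g(-21, 10) + N)² = ((10 - 21)/(-32 + 10) - 711)² = (-11/(-22) - 711)² = (-1/22*(-11) - 711)² = (½ - 711)² = (-1421/2)² = 2019241/4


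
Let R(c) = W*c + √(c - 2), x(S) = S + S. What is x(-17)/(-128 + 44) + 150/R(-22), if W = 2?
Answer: (-2776*I + 17*√6)/(42*(√6 + 22*I)) ≈ -2.9626 - 0.37492*I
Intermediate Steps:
x(S) = 2*S
R(c) = √(-2 + c) + 2*c (R(c) = 2*c + √(c - 2) = 2*c + √(-2 + c) = √(-2 + c) + 2*c)
x(-17)/(-128 + 44) + 150/R(-22) = (2*(-17))/(-128 + 44) + 150/(√(-2 - 22) + 2*(-22)) = -34/(-84) + 150/(√(-24) - 44) = -34*(-1/84) + 150/(2*I*√6 - 44) = 17/42 + 150/(-44 + 2*I*√6)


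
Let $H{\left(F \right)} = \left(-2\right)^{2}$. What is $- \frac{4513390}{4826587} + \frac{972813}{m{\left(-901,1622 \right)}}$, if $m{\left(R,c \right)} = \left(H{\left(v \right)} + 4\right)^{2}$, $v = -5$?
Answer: $\frac{4695077722271}{308901568} \approx 15199.0$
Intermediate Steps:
$H{\left(F \right)} = 4$
$m{\left(R,c \right)} = 64$ ($m{\left(R,c \right)} = \left(4 + 4\right)^{2} = 8^{2} = 64$)
$- \frac{4513390}{4826587} + \frac{972813}{m{\left(-901,1622 \right)}} = - \frac{4513390}{4826587} + \frac{972813}{64} = \frac{4695077722271}{308901568}$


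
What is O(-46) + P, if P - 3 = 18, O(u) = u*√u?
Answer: 21 - 46*I*√46 ≈ 21.0 - 311.99*I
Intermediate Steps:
O(u) = u^(3/2)
P = 21 (P = 3 + 18 = 21)
O(-46) + P = (-46)^(3/2) + 21 = -46*I*√46 + 21 = 21 - 46*I*√46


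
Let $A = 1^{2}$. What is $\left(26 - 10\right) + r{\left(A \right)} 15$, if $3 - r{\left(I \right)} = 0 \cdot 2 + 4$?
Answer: $1$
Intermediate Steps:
$A = 1$
$r{\left(I \right)} = -1$ ($r{\left(I \right)} = 3 - \left(0 \cdot 2 + 4\right) = 3 - \left(0 + 4\right) = 3 - 4 = -1$)
$\left(26 - 10\right) + r{\left(A \right)} 15 = \left(26 - 10\right) - 15 = 16 - 15 = 1$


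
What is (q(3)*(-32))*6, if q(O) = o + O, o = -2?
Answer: -192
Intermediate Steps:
q(O) = -2 + O
(q(3)*(-32))*6 = ((-2 + 3)*(-32))*6 = (1*(-32))*6 = -32*6 = -192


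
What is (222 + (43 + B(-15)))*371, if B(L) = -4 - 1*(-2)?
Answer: 97573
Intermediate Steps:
B(L) = -2 (B(L) = -4 + 2 = -2)
(222 + (43 + B(-15)))*371 = (222 + (43 - 2))*371 = (222 + 41)*371 = 263*371 = 97573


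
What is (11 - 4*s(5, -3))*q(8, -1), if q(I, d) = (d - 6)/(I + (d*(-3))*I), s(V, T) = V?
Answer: 63/32 ≈ 1.9688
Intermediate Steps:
q(I, d) = (-6 + d)/(I - 3*I*d) (q(I, d) = (-6 + d)/(I + (-3*d)*I) = (-6 + d)/(I - 3*I*d))
(11 - 4*s(5, -3))*q(8, -1) = (11 - 4*5)*((6 - 1*(-1))/(8*(-1 + 3*(-1)))) = (11 - 20)*((6 + 1)/(8*(-1 - 3))) = -9*7/(8*(-4)) = -9*(-1)*7/(8*4) = -9*(-7/32) = 63/32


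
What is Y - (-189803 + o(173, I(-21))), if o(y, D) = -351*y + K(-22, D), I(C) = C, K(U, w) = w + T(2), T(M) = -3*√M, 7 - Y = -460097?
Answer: 710651 + 3*√2 ≈ 7.1066e+5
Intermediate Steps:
Y = 460104 (Y = 7 - 1*(-460097) = 7 + 460097 = 460104)
K(U, w) = w - 3*√2
o(y, D) = D - 351*y - 3*√2 (o(y, D) = -351*y + (D - 3*√2) = D - 351*y - 3*√2)
Y - (-189803 + o(173, I(-21))) = 460104 - (-189803 + (-21 - 351*173 - 3*√2)) = 460104 - (-189803 + (-21 - 60723 - 3*√2)) = 460104 - (-189803 + (-60744 - 3*√2)) = 460104 - (-250547 - 3*√2) = 460104 + (250547 + 3*√2) = 710651 + 3*√2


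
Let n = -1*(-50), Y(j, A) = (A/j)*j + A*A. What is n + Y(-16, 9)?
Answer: 140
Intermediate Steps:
Y(j, A) = A + A**2
n = 50
n + Y(-16, 9) = 50 + 9*(1 + 9) = 50 + 9*10 = 50 + 90 = 140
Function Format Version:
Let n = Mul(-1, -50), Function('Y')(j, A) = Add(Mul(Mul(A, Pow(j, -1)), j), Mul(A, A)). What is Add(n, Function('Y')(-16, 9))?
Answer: 140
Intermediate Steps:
Function('Y')(j, A) = Add(A, Pow(A, 2))
n = 50
Add(n, Function('Y')(-16, 9)) = Add(50, Mul(9, Add(1, 9))) = Add(50, Mul(9, 10)) = Add(50, 90) = 140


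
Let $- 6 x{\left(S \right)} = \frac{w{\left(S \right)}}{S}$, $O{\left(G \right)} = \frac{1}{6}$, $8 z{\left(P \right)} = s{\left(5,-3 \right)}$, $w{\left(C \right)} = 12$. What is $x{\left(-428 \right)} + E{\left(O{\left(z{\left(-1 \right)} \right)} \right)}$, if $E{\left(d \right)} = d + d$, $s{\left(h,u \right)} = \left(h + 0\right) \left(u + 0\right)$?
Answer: $\frac{217}{642} \approx 0.33801$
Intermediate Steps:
$s{\left(h,u \right)} = h u$
$z{\left(P \right)} = - \frac{15}{8}$ ($z{\left(P \right)} = \frac{5 \left(-3\right)}{8} = \frac{1}{8} \left(-15\right) = - \frac{15}{8}$)
$O{\left(G \right)} = \frac{1}{6}$
$x{\left(S \right)} = - \frac{2}{S}$ ($x{\left(S \right)} = - \frac{12 \frac{1}{S}}{6} = - \frac{2}{S}$)
$E{\left(d \right)} = 2 d$
$x{\left(-428 \right)} + E{\left(O{\left(z{\left(-1 \right)} \right)} \right)} = - \frac{2}{-428} + 2 \cdot \frac{1}{6} = \left(-2\right) \left(- \frac{1}{428}\right) + \frac{1}{3} = \frac{1}{214} + \frac{1}{3} = \frac{217}{642}$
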